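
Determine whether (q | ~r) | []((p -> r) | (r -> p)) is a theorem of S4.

Tableau for the negation ~((q | ~r) | []((p -> r) | (r -> p))):
1. ~((q | ~r) | []((p -> r) | (r -> p))), u
2. ~(q | ~r), u
3. ~[]((p -> r) | (r -> p)), u
4. ~q, u
5. r, u
6. ~((p -> r) | (r -> p)), v
7. ~(p -> r), v
8. ~(r -> p), v
9. p, v
10. ~r, v
11. r, v
12. ~p, v
Accessibility: uRu, uRv, vRv
Branch closes: r and ~r both at v.
All branches of the negation close; one closing branch shown above.

Yes, valid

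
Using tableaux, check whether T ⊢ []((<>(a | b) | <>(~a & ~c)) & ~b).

No, not valid

Tableau for the negation ~[]((<>(a | b) | <>(~a & ~c)) & ~b):
1. ~[]((<>(a | b) | <>(~a & ~c)) & ~b), u
2. ~((<>(a | b) | <>(~a & ~c)) & ~b), v
3. b, v
Accessibility: uRu, uRv, vRv
The negation has an open branch (countermodel exists).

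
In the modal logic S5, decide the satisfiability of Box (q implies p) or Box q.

1. Box (q implies p) or Box q, 0
2. Box q, 0   [or-rule on 1 (branches; this branch)]
3. q, 0   [Box-rule on 2 via 0R0]
Accessibility: 0R0

Satisfiable (open branch found)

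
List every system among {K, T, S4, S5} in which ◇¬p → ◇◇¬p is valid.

T-tableau for the negation ¬(◇¬p → ◇◇¬p):
1. ¬(◇¬p → ◇◇¬p), u
2. ◇¬p, u   [¬→-rule on 1]
3. ¬◇◇¬p, u   [¬→-rule on 1]
4. ¬◇¬p, u   [¬◇-rule on 3 via uRu]
5. p, u   [¬◇-rule on 4 via uRu]
6. ¬p, v   [◇-rule on 2: fresh world v, uRv]
7. ¬◇¬p, v   [¬◇-rule on 3 via uRv]
8. p, v   [¬◇-rule on 4 via uRv]
Accessibility: uRu, uRv, vRv
Branch closes: p and ¬p both at v.
Every branch closes (one shown): valid in T, hence also in S4, S5 (every theorem of T is a theorem of S4 and S5).
K-tableau for the negation ¬(◇¬p → ◇◇¬p):
1. ¬(◇¬p → ◇◇¬p), u
2. ◇¬p, u   [¬→-rule on 1]
3. ¬◇◇¬p, u   [¬→-rule on 1]
4. ¬p, v   [◇-rule on 2: fresh world v, uRv]
5. ¬◇¬p, v   [¬◇-rule on 3 via uRv]
Accessibility: uRv
Complete open branch: countermodel on a K-frame, so not valid in K.

T, S4, S5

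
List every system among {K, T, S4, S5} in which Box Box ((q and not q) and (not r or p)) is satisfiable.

K

K-tableau for the formula:
1. Box Box ((q and not q) and (not r or p)), u
Complete open branch: satisfiable in K.
T-tableau for the formula:
1. Box Box ((q and not q) and (not r or p)), u
2. Box ((q and not q) and (not r or p)), u   [Box-rule on 1 via uRu]
3. (q and not q) and (not r or p), u   [Box-rule on 2 via uRu]
4. q and not q, u   [and-rule on 3]
5. not r or p, u   [and-rule on 3]
6. q, u   [and-rule on 4]
7. not q, u   [and-rule on 4]
Accessibility: uRu
Branch closes: q and not q both at u.
Every branch closes (one shown): unsatisfiable in T, hence also in S4, S5 (every S4/S5-frame is a T-frame).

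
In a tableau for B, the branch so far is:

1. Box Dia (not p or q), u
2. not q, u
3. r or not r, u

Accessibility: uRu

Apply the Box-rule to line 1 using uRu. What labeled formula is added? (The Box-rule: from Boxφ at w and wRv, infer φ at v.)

Dia (not p or q), u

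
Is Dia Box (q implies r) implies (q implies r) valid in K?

No, not valid

Tableau for the negation not (Dia Box (q implies r) implies (q implies r)):
1. not (Dia Box (q implies r) implies (q implies r)), 0
2. Dia Box (q implies r), 0   [neg-implies-rule on 1]
3. not (q implies r), 0   [neg-implies-rule on 1]
4. q, 0   [neg-implies-rule on 3]
5. not r, 0   [neg-implies-rule on 3]
6. Box (q implies r), 1   [Dia-rule on 2: fresh world 1, 0R1]
Accessibility: 0R1
The negation has an open branch (countermodel exists).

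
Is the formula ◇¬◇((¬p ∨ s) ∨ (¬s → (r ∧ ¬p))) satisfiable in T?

Satisfiable (open branch found)

1. ◇¬◇((¬p ∨ s) ∨ (¬s → (r ∧ ¬p))), 0
2. ¬◇((¬p ∨ s) ∨ (¬s → (r ∧ ¬p))), 1
3. ¬((¬p ∨ s) ∨ (¬s → (r ∧ ¬p))), 1
4. ¬(¬p ∨ s), 1
5. ¬(¬s → (r ∧ ¬p)), 1
6. p, 1
7. ¬s, 1
8. ¬(r ∧ ¬p), 1
Accessibility: 0R0, 0R1, 1R1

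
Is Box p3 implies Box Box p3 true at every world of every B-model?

No, not valid

Tableau for the negation not (Box p3 implies Box Box p3):
1. not (Box p3 implies Box Box p3), w0
2. Box p3, w0   [neg-implies-rule on 1]
3. not Box Box p3, w0   [neg-implies-rule on 1]
4. p3, w0   [Box-rule on 2 via w0Rw0]
5. not Box p3, w1   [neg-Box-rule on 3: fresh world w1, w0Rw1]
6. p3, w1   [Box-rule on 2 via w0Rw1]
7. not p3, w2   [neg-Box-rule on 5: fresh world w2, w1Rw2]
Accessibility: w0Rw0, w0Rw1, w1Rw0, w1Rw1, w1Rw2, w2Rw1, w2Rw2
The negation has an open branch (countermodel exists).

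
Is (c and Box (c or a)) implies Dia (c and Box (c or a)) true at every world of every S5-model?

Yes, valid

Tableau for the negation not ((c and Box (c or a)) implies Dia (c and Box (c or a))):
1. not ((c and Box (c or a)) implies Dia (c and Box (c or a))), w0
2. c and Box (c or a), w0
3. not Dia (c and Box (c or a)), w0
4. c, w0
5. Box (c or a), w0
6. not (c and Box (c or a)), w0
7. c or a, w0
8. not Box (c or a), w0
9. a, w0
10. not (c or a), w1
11. not c, w1
12. not a, w1
13. not (c and Box (c or a)), w1
14. c or a, w1
15. not Box (c or a), w1
16. a, w1
Accessibility: w0Rw0, w0Rw1, w1Rw0, w1Rw1
Branch closes: a and not a both at w1.
Every branch of the negation's tableau closes; the branch above is one of them.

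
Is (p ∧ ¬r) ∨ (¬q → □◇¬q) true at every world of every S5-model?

Tableau for the negation ¬((p ∧ ¬r) ∨ (¬q → □◇¬q)):
1. ¬((p ∧ ¬r) ∨ (¬q → □◇¬q)), w0
2. ¬(p ∧ ¬r), w0   [¬∨-rule on 1]
3. ¬(¬q → □◇¬q), w0   [¬∨-rule on 1]
4. ¬q, w0   [¬→-rule on 3]
5. ¬□◇¬q, w0   [¬→-rule on 3]
6. r, w0   [¬∧-rule on 2 (branches; this branch)]
7. ¬◇¬q, w1   [¬□-rule on 5: fresh world w1, w0Rw1]
8. q, w0   [¬◇-rule on 7 via w1Rw0]
Accessibility: w0Rw0, w0Rw1, w1Rw0, w1Rw1
Branch closes: q and ¬q both at w0.
Every branch of the negation's tableau closes; the branch above is one of them.

Valid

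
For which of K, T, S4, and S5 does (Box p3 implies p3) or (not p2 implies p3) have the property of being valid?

T-tableau for the negation not ((Box p3 implies p3) or (not p2 implies p3)):
1. not ((Box p3 implies p3) or (not p2 implies p3)), u
2. not (Box p3 implies p3), u
3. not (not p2 implies p3), u
4. Box p3, u
5. not p3, u
6. not p2, u
7. p3, u
Accessibility: uRu
Branch closes: p3 and not p3 both at u.
Every branch closes (one shown): valid in T, hence also in S4, S5 (every theorem of T is a theorem of S4 and S5).
K-tableau for the negation not ((Box p3 implies p3) or (not p2 implies p3)):
1. not ((Box p3 implies p3) or (not p2 implies p3)), u
2. not (Box p3 implies p3), u
3. not (not p2 implies p3), u
4. Box p3, u
5. not p3, u
6. not p2, u
Complete open branch: countermodel on a K-frame, so not valid in K.

T, S4, S5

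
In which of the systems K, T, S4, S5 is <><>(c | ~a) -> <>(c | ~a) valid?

S4-tableau for the negation ~(<><>(c | ~a) -> <>(c | ~a)):
1. ~(<><>(c | ~a) -> <>(c | ~a)), 0
2. <><>(c | ~a), 0   [~->-rule on 1]
3. ~<>(c | ~a), 0   [~->-rule on 1]
4. ~(c | ~a), 0   [~<>-rule on 3 via 0R0]
5. ~c, 0   [~|-rule on 4]
6. a, 0   [~|-rule on 4]
7. <>(c | ~a), 1   [<>-rule on 2: fresh world 1, 0R1]
8. ~(c | ~a), 1   [~<>-rule on 3 via 0R1]
9. ~c, 1   [~|-rule on 8]
10. a, 1   [~|-rule on 8]
11. c | ~a, 2   [<>-rule on 7: fresh world 2, 1R2]
12. ~(c | ~a), 2   [~<>-rule on 3 via 0R2]
13. ~c, 2   [~|-rule on 12]
14. a, 2   [~|-rule on 12]
15. ~a, 2   [|-rule on 11 (branches; this branch)]
Accessibility: 0R0, 0R1, 0R2, 1R1, 1R2, 2R2
Branch closes: a and ~a both at 2.
Every branch closes (one shown): valid in S4, hence also in S5 (every theorem of S4 is a theorem of S5).
T-tableau for the negation ~(<><>(c | ~a) -> <>(c | ~a)):
1. ~(<><>(c | ~a) -> <>(c | ~a)), 0
2. <><>(c | ~a), 0   [~->-rule on 1]
3. ~<>(c | ~a), 0   [~->-rule on 1]
4. ~(c | ~a), 0   [~<>-rule on 3 via 0R0]
5. ~c, 0   [~|-rule on 4]
6. a, 0   [~|-rule on 4]
7. <>(c | ~a), 1   [<>-rule on 2: fresh world 1, 0R1]
8. ~(c | ~a), 1   [~<>-rule on 3 via 0R1]
9. ~c, 1   [~|-rule on 8]
10. a, 1   [~|-rule on 8]
11. c | ~a, 2   [<>-rule on 7: fresh world 2, 1R2]
12. ~a, 2   [|-rule on 11 (branches; this branch)]
Accessibility: 0R0, 0R1, 1R1, 1R2, 2R2
Complete open branch: countermodel on a T-frame, so not valid in T, nor in K (the same frame is also a K-frame).

S4, S5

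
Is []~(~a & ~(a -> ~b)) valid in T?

Tableau for the negation ~[]~(~a & ~(a -> ~b)):
1. ~[]~(~a & ~(a -> ~b)), u
2. ~a & ~(a -> ~b), v
3. ~a, v
4. ~(a -> ~b), v
5. a, v
6. b, v
Accessibility: uRu, uRv, vRv
Branch closes: a and ~a both at v.
Every branch of the negation's tableau closes; the branch above is one of them.

Yes, valid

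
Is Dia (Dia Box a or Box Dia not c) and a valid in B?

Tableau for the negation not (Dia (Dia Box a or Box Dia not c) and a):
1. not (Dia (Dia Box a or Box Dia not c) and a), w0
2. not a, w0
Accessibility: w0Rw0
The negation has an open branch (countermodel exists).

Not valid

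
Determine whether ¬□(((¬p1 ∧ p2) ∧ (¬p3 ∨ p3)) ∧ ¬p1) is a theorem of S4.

Tableau for the negation □(((¬p1 ∧ p2) ∧ (¬p3 ∨ p3)) ∧ ¬p1):
1. □(((¬p1 ∧ p2) ∧ (¬p3 ∨ p3)) ∧ ¬p1), w0
2. ((¬p1 ∧ p2) ∧ (¬p3 ∨ p3)) ∧ ¬p1, w0
3. (¬p1 ∧ p2) ∧ (¬p3 ∨ p3), w0
4. ¬p1, w0
5. ¬p1 ∧ p2, w0
6. ¬p3 ∨ p3, w0
7. p2, w0
8. p3, w0
Accessibility: w0Rw0
The negation has an open branch (countermodel exists).

No, not valid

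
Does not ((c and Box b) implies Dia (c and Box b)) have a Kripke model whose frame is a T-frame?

1. not ((c and Box b) implies Dia (c and Box b)), u
2. c and Box b, u   [neg-implies-rule on 1]
3. not Dia (c and Box b), u   [neg-implies-rule on 1]
4. c, u   [and-rule on 2]
5. Box b, u   [and-rule on 2]
6. not (c and Box b), u   [neg-Dia-rule on 3 via uRu]
7. b, u   [Box-rule on 5 via uRu]
8. not Box b, u   [neg-and-rule on 6 (branches; this branch)]
9. not b, v   [neg-Box-rule on 8: fresh world v, uRv]
10. not (c and Box b), v   [neg-Dia-rule on 3 via uRv]
11. b, v   [Box-rule on 5 via uRv]
Accessibility: uRu, uRv, vRv
Branch closes: b and not b both at v.
(One branch shown.) All branches close.

Unsatisfiable (every branch closes)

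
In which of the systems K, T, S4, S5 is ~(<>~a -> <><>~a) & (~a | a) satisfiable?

T-tableau for the formula:
1. ~(<>~a -> <><>~a) & (~a | a), 0
2. ~(<>~a -> <><>~a), 0
3. ~a | a, 0
4. <>~a, 0
5. ~<><>~a, 0
6. ~<>~a, 0
7. a, 0
8. ~a, 1
9. ~<>~a, 1
10. a, 1
Accessibility: 0R0, 0R1, 1R1
Branch closes: a and ~a both at 1.
Every branch closes (one shown): unsatisfiable in T, hence also in S4, S5 (every S4/S5-frame is a T-frame).
K-tableau for the formula:
1. ~(<>~a -> <><>~a) & (~a | a), 0
2. ~(<>~a -> <><>~a), 0
3. ~a | a, 0
4. <>~a, 0
5. ~<><>~a, 0
6. a, 0
7. ~a, 1
8. ~<>~a, 1
Accessibility: 0R1
Complete open branch: satisfiable in K.

K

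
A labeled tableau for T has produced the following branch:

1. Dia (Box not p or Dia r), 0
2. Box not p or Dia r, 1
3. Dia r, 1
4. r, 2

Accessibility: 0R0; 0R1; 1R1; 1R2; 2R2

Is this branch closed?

Open

No atom appears with both signs at the same world.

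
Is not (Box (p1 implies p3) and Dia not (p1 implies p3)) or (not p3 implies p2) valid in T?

Tableau for the negation not (not (Box (p1 implies p3) and Dia not (p1 implies p3)) or (not p3 implies p2)):
1. not (not (Box (p1 implies p3) and Dia not (p1 implies p3)) or (not p3 implies p2)), 0
2. Box (p1 implies p3) and Dia not (p1 implies p3), 0
3. not (not p3 implies p2), 0
4. Box (p1 implies p3), 0
5. Dia not (p1 implies p3), 0
6. not p3, 0
7. not p2, 0
8. p1 implies p3, 0
9. not p1, 0
10. not (p1 implies p3), 1
11. p1, 1
12. not p3, 1
13. p1 implies p3, 1
14. p3, 1
Accessibility: 0R0, 0R1, 1R1
Branch closes: p3 and not p3 both at 1.
Every branch of the negation's tableau closes; the branch above is one of them.

Yes, valid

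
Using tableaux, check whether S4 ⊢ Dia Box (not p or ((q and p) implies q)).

Tableau for the negation not Dia Box (not p or ((q and p) implies q)):
1. not Dia Box (not p or ((q and p) implies q)), 0
2. not Box (not p or ((q and p) implies q)), 0
3. not (not p or ((q and p) implies q)), 1
4. p, 1
5. not ((q and p) implies q), 1
6. q and p, 1
7. not q, 1
8. q, 1
Accessibility: 0R0, 0R1, 1R1
Branch closes: q and not q both at 1.
Every branch of the negation's tableau closes; the branch above is one of them.

Valid in S4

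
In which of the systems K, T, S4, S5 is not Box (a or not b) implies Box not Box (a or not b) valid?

S5-tableau for the negation not (not Box (a or not b) implies Box not Box (a or not b)):
1. not (not Box (a or not b) implies Box not Box (a or not b)), w0
2. not Box (a or not b), w0   [neg-implies-rule on 1]
3. not Box not Box (a or not b), w0   [neg-implies-rule on 1]
4. not (a or not b), w1   [neg-Box-rule on 2: fresh world w1, w0Rw1]
5. not a, w1   [neg-or-rule on 4]
6. b, w1   [neg-or-rule on 4]
7. Box (a or not b), w2   [neg-Box-rule on 3: fresh world w2, w0Rw2]
8. a or not b, w0   [Box-rule on 7 via w2Rw0]
9. a or not b, w1   [Box-rule on 7 via w2Rw1]
10. a or not b, w2   [Box-rule on 7 via w2Rw2]
11. not b, w0   [or-rule on 8 (branches; this branch)]
12. not b, w1   [or-rule on 9 (branches; this branch)]
Accessibility: w0Rw0, w0Rw1, w0Rw2, w1Rw0, w1Rw1, w1Rw2, w2Rw0, w2Rw1, w2Rw2
Branch closes: b and not b both at w1.
Every branch closes (one shown): valid in S5.
S4-tableau for the negation not (not Box (a or not b) implies Box not Box (a or not b)):
1. not (not Box (a or not b) implies Box not Box (a or not b)), w0
2. not Box (a or not b), w0   [neg-implies-rule on 1]
3. not Box not Box (a or not b), w0   [neg-implies-rule on 1]
4. not (a or not b), w1   [neg-Box-rule on 2: fresh world w1, w0Rw1]
5. not a, w1   [neg-or-rule on 4]
6. b, w1   [neg-or-rule on 4]
7. Box (a or not b), w2   [neg-Box-rule on 3: fresh world w2, w0Rw2]
8. a or not b, w2   [Box-rule on 7 via w2Rw2]
9. not b, w2   [or-rule on 8 (branches; this branch)]
Accessibility: w0Rw0, w0Rw1, w0Rw2, w1Rw1, w2Rw2
Complete open branch: countermodel on an S4-frame, so not valid in S4, nor in K, T (the same frame is also a K-frame and a T-frame).

S5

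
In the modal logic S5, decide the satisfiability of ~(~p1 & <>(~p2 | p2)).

1. ~(~p1 & <>(~p2 | p2)), w0
2. p1, w0   [~&-rule on 1 (branches; this branch)]
Accessibility: w0Rw0

Satisfiable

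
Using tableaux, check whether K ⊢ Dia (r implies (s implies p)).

Not valid

Tableau for the negation not Dia (r implies (s implies p)):
1. not Dia (r implies (s implies p)), u
The negation has an open branch (countermodel exists).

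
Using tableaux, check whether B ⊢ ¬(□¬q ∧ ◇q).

Tableau for the negation □¬q ∧ ◇q:
1. □¬q ∧ ◇q, w0
2. □¬q, w0   [∧-rule on 1]
3. ◇q, w0   [∧-rule on 1]
4. ¬q, w0   [□-rule on 2 via w0Rw0]
5. q, w1   [◇-rule on 3: fresh world w1, w0Rw1]
6. ¬q, w1   [□-rule on 2 via w0Rw1]
Accessibility: w0Rw0, w0Rw1, w1Rw0, w1Rw1
Branch closes: q and ¬q both at w1.
Every branch of the negation's tableau closes; the branch above is one of them.

Valid in B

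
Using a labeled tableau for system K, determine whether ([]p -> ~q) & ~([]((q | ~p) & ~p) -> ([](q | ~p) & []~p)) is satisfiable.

1. ([]p -> ~q) & ~([]((q | ~p) & ~p) -> ([](q | ~p) & []~p)), w0
2. []p -> ~q, w0
3. ~([]((q | ~p) & ~p) -> ([](q | ~p) & []~p)), w0
4. []((q | ~p) & ~p), w0
5. ~([](q | ~p) & []~p), w0
6. ~[]p, w0
7. ~[](q | ~p), w0
8. ~p, w1
9. (q | ~p) & ~p, w1
10. q | ~p, w1
11. ~(q | ~p), w2
12. ~q, w2
13. p, w2
14. (q | ~p) & ~p, w2
15. q | ~p, w2
16. ~p, w2
Accessibility: w0Rw1, w0Rw2
Branch closes: p and ~p both at w2.
All branches of the tableau close; one closing branch shown above.

Unsatisfiable (every branch closes)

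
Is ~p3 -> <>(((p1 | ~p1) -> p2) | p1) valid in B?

Not valid

Tableau for the negation ~(~p3 -> <>(((p1 | ~p1) -> p2) | p1)):
1. ~(~p3 -> <>(((p1 | ~p1) -> p2) | p1)), 0
2. ~p3, 0   [~->-rule on 1]
3. ~<>(((p1 | ~p1) -> p2) | p1), 0   [~->-rule on 1]
4. ~(((p1 | ~p1) -> p2) | p1), 0   [~<>-rule on 3 via 0R0]
5. ~((p1 | ~p1) -> p2), 0   [~|-rule on 4]
6. ~p1, 0   [~|-rule on 4]
7. p1 | ~p1, 0   [~->-rule on 5]
8. ~p2, 0   [~->-rule on 5]
Accessibility: 0R0
The negation has an open branch (countermodel exists).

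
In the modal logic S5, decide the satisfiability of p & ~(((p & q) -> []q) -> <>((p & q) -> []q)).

Unsatisfiable

1. p & ~(((p & q) -> []q) -> <>((p & q) -> []q)), w0
2. p, w0
3. ~(((p & q) -> []q) -> <>((p & q) -> []q)), w0
4. (p & q) -> []q, w0
5. ~<>((p & q) -> []q), w0
6. ~((p & q) -> []q), w0
7. p & q, w0
8. ~[]q, w0
9. q, w0
10. []q, w0
11. ~q, w1
12. ~((p & q) -> []q), w1
13. p & q, w1
14. ~[]q, w1
15. p, w1
16. q, w1
Accessibility: w0Rw0, w0Rw1, w1Rw0, w1Rw1
Branch closes: q and ~q both at w1.
Every branch closes; the branch above is one of them.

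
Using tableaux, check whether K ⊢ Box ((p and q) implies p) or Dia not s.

Tableau for the negation not (Box ((p and q) implies p) or Dia not s):
1. not (Box ((p and q) implies p) or Dia not s), 0
2. not Box ((p and q) implies p), 0   [neg-or-rule on 1]
3. not Dia not s, 0   [neg-or-rule on 1]
4. not ((p and q) implies p), 1   [neg-Box-rule on 2: fresh world 1, 0R1]
5. p and q, 1   [neg-implies-rule on 4]
6. not p, 1   [neg-implies-rule on 4]
7. p, 1   [and-rule on 5]
8. q, 1   [and-rule on 5]
Accessibility: 0R1
Branch closes: p and not p both at 1.
All branches of the negation close; one closing branch shown above.

Valid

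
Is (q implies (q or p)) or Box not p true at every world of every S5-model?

Yes, valid

Tableau for the negation not ((q implies (q or p)) or Box not p):
1. not ((q implies (q or p)) or Box not p), w0
2. not (q implies (q or p)), w0
3. not Box not p, w0
4. q, w0
5. not (q or p), w0
6. not q, w0
7. not p, w0
Accessibility: w0Rw0
Branch closes: q and not q both at w0.
All branches of the negation close; one closing branch shown above.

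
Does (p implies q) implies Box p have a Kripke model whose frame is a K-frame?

1. (p implies q) implies Box p, u
2. Box p, u   [implies-rule on 1 (branches; this branch)]

Satisfiable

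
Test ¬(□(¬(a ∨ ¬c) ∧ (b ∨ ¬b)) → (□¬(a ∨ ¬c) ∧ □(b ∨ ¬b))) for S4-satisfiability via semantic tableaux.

Unsatisfiable (every branch closes)

1. ¬(□(¬(a ∨ ¬c) ∧ (b ∨ ¬b)) → (□¬(a ∨ ¬c) ∧ □(b ∨ ¬b))), 0
2. □(¬(a ∨ ¬c) ∧ (b ∨ ¬b)), 0
3. ¬(□¬(a ∨ ¬c) ∧ □(b ∨ ¬b)), 0
4. ¬(a ∨ ¬c) ∧ (b ∨ ¬b), 0
5. ¬(a ∨ ¬c), 0
6. b ∨ ¬b, 0
7. ¬a, 0
8. c, 0
9. ¬□¬(a ∨ ¬c), 0
10. ¬b, 0
11. a ∨ ¬c, 1
12. ¬(a ∨ ¬c) ∧ (b ∨ ¬b), 1
13. ¬(a ∨ ¬c), 1
14. b ∨ ¬b, 1
15. ¬a, 1
16. c, 1
17. ¬c, 1
Accessibility: 0R0, 0R1, 1R1
Branch closes: c and ¬c both at 1.
All branches of the tableau close; one closing branch shown above.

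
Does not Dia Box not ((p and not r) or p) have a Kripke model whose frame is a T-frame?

1. not Dia Box not ((p and not r) or p), u
2. not Box not ((p and not r) or p), u
3. (p and not r) or p, v
4. not Box not ((p and not r) or p), v
5. p, v
6. (p and not r) or p, w
7. p, w
Accessibility: uRu, uRv, vRv, vRw, wRw

Satisfiable (open branch found)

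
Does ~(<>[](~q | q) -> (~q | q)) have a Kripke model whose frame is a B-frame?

1. ~(<>[](~q | q) -> (~q | q)), w0
2. <>[](~q | q), w0
3. ~(~q | q), w0
4. q, w0
5. ~q, w0
Accessibility: w0Rw0
Branch closes: q and ~q both at w0.
(One branch shown.) All branches close.

No, unsatisfiable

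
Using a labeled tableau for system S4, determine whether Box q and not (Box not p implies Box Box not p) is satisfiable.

1. Box q and not (Box not p implies Box Box not p), 0
2. Box q, 0
3. not (Box not p implies Box Box not p), 0
4. Box not p, 0
5. not Box Box not p, 0
6. q, 0
7. not p, 0
8. not Box not p, 1
9. q, 1
10. not p, 1
11. p, 2
12. q, 2
13. not p, 2
Accessibility: 0R0, 0R1, 0R2, 1R1, 1R2, 2R2
Branch closes: p and not p both at 2.
All branches of the tableau close; one closing branch shown above.

Unsatisfiable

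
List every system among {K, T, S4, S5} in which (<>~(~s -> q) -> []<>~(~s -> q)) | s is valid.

S5

S5-tableau for the negation ~((<>~(~s -> q) -> []<>~(~s -> q)) | s):
1. ~((<>~(~s -> q) -> []<>~(~s -> q)) | s), u
2. ~(<>~(~s -> q) -> []<>~(~s -> q)), u
3. ~s, u
4. <>~(~s -> q), u
5. ~[]<>~(~s -> q), u
6. ~(~s -> q), v
7. ~s, v
8. ~q, v
9. ~<>~(~s -> q), w
10. ~s -> q, u
11. ~s -> q, v
12. ~s -> q, w
13. q, u
14. q, v
Accessibility: uRu, uRv, uRw, vRu, vRv, vRw, wRu, wRv, wRw
Branch closes: q and ~q both at v.
Every branch closes (one shown): valid in S5.
S4-tableau for the negation ~((<>~(~s -> q) -> []<>~(~s -> q)) | s):
1. ~((<>~(~s -> q) -> []<>~(~s -> q)) | s), u
2. ~(<>~(~s -> q) -> []<>~(~s -> q)), u
3. ~s, u
4. <>~(~s -> q), u
5. ~[]<>~(~s -> q), u
6. ~(~s -> q), v
7. ~s, v
8. ~q, v
9. ~<>~(~s -> q), w
10. ~s -> q, w
11. q, w
Accessibility: uRu, uRv, uRw, vRv, wRw
Complete open branch: countermodel on an S4-frame, so not valid in S4, nor in K, T (the same frame is also a K-frame and a T-frame).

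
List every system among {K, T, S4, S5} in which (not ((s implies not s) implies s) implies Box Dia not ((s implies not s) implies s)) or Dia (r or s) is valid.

T, S4, S5

T-tableau for the negation not ((not ((s implies not s) implies s) implies Box Dia not ((s implies not s) implies s)) or Dia (r or s)):
1. not ((not ((s implies not s) implies s) implies Box Dia not ((s implies not s) implies s)) or Dia (r or s)), 0
2. not (not ((s implies not s) implies s) implies Box Dia not ((s implies not s) implies s)), 0   [neg-or-rule on 1]
3. not Dia (r or s), 0   [neg-or-rule on 1]
4. not ((s implies not s) implies s), 0   [neg-implies-rule on 2]
5. not Box Dia not ((s implies not s) implies s), 0   [neg-implies-rule on 2]
6. s implies not s, 0   [neg-implies-rule on 4]
7. not s, 0   [neg-implies-rule on 4]
8. not (r or s), 0   [neg-Dia-rule on 3 via 0R0]
9. not r, 0   [neg-or-rule on 8]
10. not Dia not ((s implies not s) implies s), 1   [neg-Box-rule on 5: fresh world 1, 0R1]
11. not (r or s), 1   [neg-Dia-rule on 3 via 0R1]
12. not r, 1   [neg-or-rule on 11]
13. not s, 1   [neg-or-rule on 11]
14. (s implies not s) implies s, 1   [neg-Dia-rule on 10 via 1R1]
15. not (s implies not s), 1   [implies-rule on 14 (branches; this branch)]
16. s, 1   [neg-implies-rule on 15]
Accessibility: 0R0, 0R1, 1R1
Branch closes: s and not s both at 1.
Every branch closes (one shown): valid in T, hence also in S4, S5 (every theorem of T is a theorem of S4 and S5).
K-tableau for the negation not ((not ((s implies not s) implies s) implies Box Dia not ((s implies not s) implies s)) or Dia (r or s)):
1. not ((not ((s implies not s) implies s) implies Box Dia not ((s implies not s) implies s)) or Dia (r or s)), 0
2. not (not ((s implies not s) implies s) implies Box Dia not ((s implies not s) implies s)), 0   [neg-or-rule on 1]
3. not Dia (r or s), 0   [neg-or-rule on 1]
4. not ((s implies not s) implies s), 0   [neg-implies-rule on 2]
5. not Box Dia not ((s implies not s) implies s), 0   [neg-implies-rule on 2]
6. s implies not s, 0   [neg-implies-rule on 4]
7. not s, 0   [neg-implies-rule on 4]
8. not Dia not ((s implies not s) implies s), 1   [neg-Box-rule on 5: fresh world 1, 0R1]
9. not (r or s), 1   [neg-Dia-rule on 3 via 0R1]
10. not r, 1   [neg-or-rule on 9]
11. not s, 1   [neg-or-rule on 9]
Accessibility: 0R1
Complete open branch: countermodel on a K-frame, so not valid in K.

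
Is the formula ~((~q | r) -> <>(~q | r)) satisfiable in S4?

1. ~((~q | r) -> <>(~q | r)), u
2. ~q | r, u
3. ~<>(~q | r), u
4. ~(~q | r), u
5. q, u
6. ~r, u
7. r, u
Accessibility: uRu
Branch closes: r and ~r both at u.
(One branch shown.) All branches close.

Unsatisfiable (every branch closes)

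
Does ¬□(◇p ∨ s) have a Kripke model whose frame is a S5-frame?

Satisfiable

1. ¬□(◇p ∨ s), w0
2. ¬(◇p ∨ s), w1
3. ¬◇p, w1
4. ¬s, w1
5. ¬p, w0
6. ¬p, w1
Accessibility: w0Rw0, w0Rw1, w1Rw0, w1Rw1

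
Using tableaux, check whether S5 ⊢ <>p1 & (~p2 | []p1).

Not valid

Tableau for the negation ~(<>p1 & (~p2 | []p1)):
1. ~(<>p1 & (~p2 | []p1)), 0
2. ~(~p2 | []p1), 0
3. p2, 0
4. ~[]p1, 0
5. ~p1, 1
Accessibility: 0R0, 0R1, 1R0, 1R1
The negation has an open branch (countermodel exists).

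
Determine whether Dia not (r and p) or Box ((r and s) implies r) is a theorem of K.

Tableau for the negation not (Dia not (r and p) or Box ((r and s) implies r)):
1. not (Dia not (r and p) or Box ((r and s) implies r)), w0
2. not Dia not (r and p), w0
3. not Box ((r and s) implies r), w0
4. not ((r and s) implies r), w1
5. r and s, w1
6. not r, w1
7. r, w1
8. s, w1
Accessibility: w0Rw1
Branch closes: r and not r both at w1.
Every branch of the negation's tableau closes; the branch above is one of them.

Valid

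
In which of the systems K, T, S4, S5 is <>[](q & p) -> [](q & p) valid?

S4-tableau for the negation ~(<>[](q & p) -> [](q & p)):
1. ~(<>[](q & p) -> [](q & p)), u
2. <>[](q & p), u
3. ~[](q & p), u
4. [](q & p), v
5. q & p, v
6. q, v
7. p, v
8. ~(q & p), w
9. ~p, w
Accessibility: uRu, uRv, uRw, vRv, wRw
Complete open branch: countermodel on an S4-frame, so not valid in S4, nor in K, T (the same frame is also a K-frame and a T-frame).
S5-tableau for the negation ~(<>[](q & p) -> [](q & p)):
1. ~(<>[](q & p) -> [](q & p)), u
2. <>[](q & p), u
3. ~[](q & p), u
4. [](q & p), v
5. q & p, u
6. q, u
7. p, u
8. q & p, v
9. q, v
10. p, v
11. ~(q & p), w
12. q & p, w
13. q, w
14. p, w
15. ~p, w
Accessibility: uRu, uRv, uRw, vRu, vRv, vRw, wRu, wRv, wRw
Branch closes: p and ~p both at w.
Every branch closes (one shown): valid in S5.

S5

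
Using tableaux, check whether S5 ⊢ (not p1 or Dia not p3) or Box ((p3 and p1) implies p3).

Tableau for the negation not ((not p1 or Dia not p3) or Box ((p3 and p1) implies p3)):
1. not ((not p1 or Dia not p3) or Box ((p3 and p1) implies p3)), 0
2. not (not p1 or Dia not p3), 0
3. not Box ((p3 and p1) implies p3), 0
4. p1, 0
5. not Dia not p3, 0
6. p3, 0
7. not ((p3 and p1) implies p3), 1
8. p3 and p1, 1
9. not p3, 1
10. p3, 1
11. p1, 1
Accessibility: 0R0, 0R1, 1R0, 1R1
Branch closes: p3 and not p3 both at 1.
All branches of the negation close; one closing branch shown above.

Valid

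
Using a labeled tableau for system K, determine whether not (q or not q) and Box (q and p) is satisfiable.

Unsatisfiable (every branch closes)

1. not (q or not q) and Box (q and p), 0
2. not (q or not q), 0
3. Box (q and p), 0
4. not q, 0
5. q, 0
Branch closes: q and not q both at 0.
(One branch shown.) All branches close.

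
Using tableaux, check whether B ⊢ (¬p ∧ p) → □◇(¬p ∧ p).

Tableau for the negation ¬((¬p ∧ p) → □◇(¬p ∧ p)):
1. ¬((¬p ∧ p) → □◇(¬p ∧ p)), 0
2. ¬p ∧ p, 0   [¬→-rule on 1]
3. ¬□◇(¬p ∧ p), 0   [¬→-rule on 1]
4. ¬p, 0   [∧-rule on 2]
5. p, 0   [∧-rule on 2]
Accessibility: 0R0
Branch closes: p and ¬p both at 0.
All branches of the negation close; one closing branch shown above.

Yes, valid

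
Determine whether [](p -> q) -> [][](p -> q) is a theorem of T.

Not valid

Tableau for the negation ~([](p -> q) -> [][](p -> q)):
1. ~([](p -> q) -> [][](p -> q)), 0
2. [](p -> q), 0
3. ~[][](p -> q), 0
4. p -> q, 0
5. q, 0
6. ~[](p -> q), 1
7. p -> q, 1
8. q, 1
9. ~(p -> q), 2
10. p, 2
11. ~q, 2
Accessibility: 0R0, 0R1, 1R1, 1R2, 2R2
The negation has an open branch (countermodel exists).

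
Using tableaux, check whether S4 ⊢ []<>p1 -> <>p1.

Valid

Tableau for the negation ~([]<>p1 -> <>p1):
1. ~([]<>p1 -> <>p1), 0
2. []<>p1, 0
3. ~<>p1, 0
4. <>p1, 0
5. ~p1, 0
6. p1, 1
7. <>p1, 1
8. ~p1, 1
Accessibility: 0R0, 0R1, 1R1
Branch closes: p1 and ~p1 both at 1.
Every branch of the negation's tableau closes; the branch above is one of them.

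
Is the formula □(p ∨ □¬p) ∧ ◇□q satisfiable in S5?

1. □(p ∨ □¬p) ∧ ◇□q, 0
2. □(p ∨ □¬p), 0
3. ◇□q, 0
4. p ∨ □¬p, 0
5. □¬p, 0
6. ¬p, 0
7. □q, 1
8. p ∨ □¬p, 1
9. ¬p, 1
10. q, 0
11. q, 1
12. □¬p, 1
Accessibility: 0R0, 0R1, 1R0, 1R1

Satisfiable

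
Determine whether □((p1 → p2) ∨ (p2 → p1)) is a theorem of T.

Tableau for the negation ¬□((p1 → p2) ∨ (p2 → p1)):
1. ¬□((p1 → p2) ∨ (p2 → p1)), u
2. ¬((p1 → p2) ∨ (p2 → p1)), v
3. ¬(p1 → p2), v
4. ¬(p2 → p1), v
5. p1, v
6. ¬p2, v
7. p2, v
8. ¬p1, v
Accessibility: uRu, uRv, vRv
Branch closes: p2 and ¬p2 both at v.
All branches of the negation close; one closing branch shown above.

Valid in T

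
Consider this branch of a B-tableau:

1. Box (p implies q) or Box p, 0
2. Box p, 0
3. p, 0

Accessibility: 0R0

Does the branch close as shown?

There is no literal clash: for every atom and world, at most one sign appears.

No, open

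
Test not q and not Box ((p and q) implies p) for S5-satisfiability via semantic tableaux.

1. not q and not Box ((p and q) implies p), u
2. not q, u   [and-rule on 1]
3. not Box ((p and q) implies p), u   [and-rule on 1]
4. not ((p and q) implies p), v   [neg-Box-rule on 3: fresh world v, uRv]
5. p and q, v   [neg-implies-rule on 4]
6. not p, v   [neg-implies-rule on 4]
7. p, v   [and-rule on 5]
8. q, v   [and-rule on 5]
Accessibility: uRu, uRv, vRu, vRv
Branch closes: p and not p both at v.
All branches of the tableau close; one closing branch shown above.

No, unsatisfiable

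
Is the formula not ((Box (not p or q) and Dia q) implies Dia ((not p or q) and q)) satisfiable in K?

1. not ((Box (not p or q) and Dia q) implies Dia ((not p or q) and q)), w0
2. Box (not p or q) and Dia q, w0
3. not Dia ((not p or q) and q), w0
4. Box (not p or q), w0
5. Dia q, w0
6. q, w1
7. not ((not p or q) and q), w1
8. not p or q, w1
9. not (not p or q), w1
10. p, w1
11. not q, w1
Accessibility: w0Rw1
Branch closes: q and not q both at w1.
All branches of the tableau close; one closing branch shown above.

Unsatisfiable (every branch closes)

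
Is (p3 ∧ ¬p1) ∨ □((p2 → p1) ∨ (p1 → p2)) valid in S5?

Tableau for the negation ¬((p3 ∧ ¬p1) ∨ □((p2 → p1) ∨ (p1 → p2))):
1. ¬((p3 ∧ ¬p1) ∨ □((p2 → p1) ∨ (p1 → p2))), 0
2. ¬(p3 ∧ ¬p1), 0
3. ¬□((p2 → p1) ∨ (p1 → p2)), 0
4. p1, 0
5. ¬((p2 → p1) ∨ (p1 → p2)), 1
6. ¬(p2 → p1), 1
7. ¬(p1 → p2), 1
8. p2, 1
9. ¬p1, 1
10. p1, 1
11. ¬p2, 1
Accessibility: 0R0, 0R1, 1R0, 1R1
Branch closes: p1 and ¬p1 both at 1.
Every branch of the negation's tableau closes; the branch above is one of them.

Valid in S5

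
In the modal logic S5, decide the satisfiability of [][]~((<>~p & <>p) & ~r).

1. [][]~((<>~p & <>p) & ~r), u
2. []~((<>~p & <>p) & ~r), u
3. ~((<>~p & <>p) & ~r), u
4. r, u
Accessibility: uRu

Satisfiable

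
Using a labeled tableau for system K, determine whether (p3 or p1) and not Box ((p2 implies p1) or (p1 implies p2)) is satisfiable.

1. (p3 or p1) and not Box ((p2 implies p1) or (p1 implies p2)), 0
2. p3 or p1, 0
3. not Box ((p2 implies p1) or (p1 implies p2)), 0
4. p1, 0
5. not ((p2 implies p1) or (p1 implies p2)), 1
6. not (p2 implies p1), 1
7. not (p1 implies p2), 1
8. p2, 1
9. not p1, 1
10. p1, 1
11. not p2, 1
Accessibility: 0R1
Branch closes: p1 and not p1 both at 1.
Every branch closes; the branch above is one of them.

No, unsatisfiable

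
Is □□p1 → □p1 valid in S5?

Valid in S5

Tableau for the negation ¬(□□p1 → □p1):
1. ¬(□□p1 → □p1), u
2. □□p1, u
3. ¬□p1, u
4. □p1, u
5. p1, u
6. ¬p1, v
7. □p1, v
8. p1, v
Accessibility: uRu, uRv, vRu, vRv
Branch closes: p1 and ¬p1 both at v.
All branches of the negation close; one closing branch shown above.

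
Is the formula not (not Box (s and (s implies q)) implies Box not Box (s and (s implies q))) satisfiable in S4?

1. not (not Box (s and (s implies q)) implies Box not Box (s and (s implies q))), u
2. not Box (s and (s implies q)), u
3. not Box not Box (s and (s implies q)), u
4. not (s and (s implies q)), v
5. not (s implies q), v
6. s, v
7. not q, v
8. Box (s and (s implies q)), w
9. s and (s implies q), w
10. s, w
11. s implies q, w
12. q, w
Accessibility: uRu, uRv, uRw, vRv, wRw

Satisfiable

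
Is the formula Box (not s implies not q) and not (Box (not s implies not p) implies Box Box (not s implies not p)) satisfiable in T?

1. Box (not s implies not q) and not (Box (not s implies not p) implies Box Box (not s implies not p)), 0
2. Box (not s implies not q), 0
3. not (Box (not s implies not p) implies Box Box (not s implies not p)), 0
4. Box (not s implies not p), 0
5. not Box Box (not s implies not p), 0
6. not s implies not q, 0
7. not s implies not p, 0
8. not q, 0
9. not p, 0
10. not Box (not s implies not p), 1
11. not s implies not q, 1
12. not s implies not p, 1
13. not q, 1
14. not p, 1
15. not (not s implies not p), 2
16. not s, 2
17. p, 2
Accessibility: 0R0, 0R1, 1R1, 1R2, 2R2

Yes, satisfiable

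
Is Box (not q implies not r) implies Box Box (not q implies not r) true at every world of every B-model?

No, not valid

Tableau for the negation not (Box (not q implies not r) implies Box Box (not q implies not r)):
1. not (Box (not q implies not r) implies Box Box (not q implies not r)), w0
2. Box (not q implies not r), w0
3. not Box Box (not q implies not r), w0
4. not q implies not r, w0
5. not r, w0
6. not Box (not q implies not r), w1
7. not q implies not r, w1
8. not r, w1
9. not (not q implies not r), w2
10. not q, w2
11. r, w2
Accessibility: w0Rw0, w0Rw1, w1Rw0, w1Rw1, w1Rw2, w2Rw1, w2Rw2
The negation has an open branch (countermodel exists).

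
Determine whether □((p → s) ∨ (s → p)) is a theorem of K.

Yes, valid

Tableau for the negation ¬□((p → s) ∨ (s → p)):
1. ¬□((p → s) ∨ (s → p)), 0
2. ¬((p → s) ∨ (s → p)), 1   [¬□-rule on 1: fresh world 1, 0R1]
3. ¬(p → s), 1   [¬∨-rule on 2]
4. ¬(s → p), 1   [¬∨-rule on 2]
5. p, 1   [¬→-rule on 3]
6. ¬s, 1   [¬→-rule on 3]
7. s, 1   [¬→-rule on 4]
8. ¬p, 1   [¬→-rule on 4]
Accessibility: 0R1
Branch closes: s and ¬s both at 1.
Every branch of the negation's tableau closes; the branch above is one of them.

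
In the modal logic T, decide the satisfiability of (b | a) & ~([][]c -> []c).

Unsatisfiable

1. (b | a) & ~([][]c -> []c), u
2. b | a, u   [&-rule on 1]
3. ~([][]c -> []c), u   [&-rule on 1]
4. [][]c, u   [~->-rule on 3]
5. ~[]c, u   [~->-rule on 3]
6. []c, u   [[]-rule on 4 via uRu]
7. c, u   [[]-rule on 6 via uRu]
8. a, u   [|-rule on 2 (branches; this branch)]
9. ~c, v   [~[]-rule on 5: fresh world v, uRv]
10. []c, v   [[]-rule on 4 via uRv]
11. c, v   [[]-rule on 6 via uRv]
Accessibility: uRu, uRv, vRv
Branch closes: c and ~c both at v.
All branches of the tableau close; one closing branch shown above.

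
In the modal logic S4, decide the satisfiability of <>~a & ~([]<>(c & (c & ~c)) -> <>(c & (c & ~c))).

Unsatisfiable (every branch closes)

1. <>~a & ~([]<>(c & (c & ~c)) -> <>(c & (c & ~c))), u
2. <>~a, u   [&-rule on 1]
3. ~([]<>(c & (c & ~c)) -> <>(c & (c & ~c))), u   [&-rule on 1]
4. []<>(c & (c & ~c)), u   [~->-rule on 3]
5. ~<>(c & (c & ~c)), u   [~->-rule on 3]
6. <>(c & (c & ~c)), u   [[]-rule on 4 via uRu]
7. ~(c & (c & ~c)), u   [~<>-rule on 5 via uRu]
8. ~(c & ~c), u   [~&-rule on 7 (branches; this branch)]
9. c, u   [~&-rule on 8 (branches; this branch)]
10. ~a, v   [<>-rule on 2: fresh world v, uRv]
11. <>(c & (c & ~c)), v   [[]-rule on 4 via uRv]
12. ~(c & (c & ~c)), v   [~<>-rule on 5 via uRv]
13. ~(c & ~c), v   [~&-rule on 12 (branches; this branch)]
14. c, v   [~&-rule on 13 (branches; this branch)]
15. c & (c & ~c), w   [<>-rule on 6: fresh world w, uRw]
16. c, w   [&-rule on 15]
17. c & ~c, w   [&-rule on 15]
18. ~c, w   [&-rule on 17]
Accessibility: uRu, uRv, uRw, vRv, wRw
Branch closes: c and ~c both at w.
Every branch closes; the branch above is one of them.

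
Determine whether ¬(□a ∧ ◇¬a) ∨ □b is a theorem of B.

Valid

Tableau for the negation ¬(¬(□a ∧ ◇¬a) ∨ □b):
1. ¬(¬(□a ∧ ◇¬a) ∨ □b), w0
2. □a ∧ ◇¬a, w0   [¬∨-rule on 1]
3. ¬□b, w0   [¬∨-rule on 1]
4. □a, w0   [∧-rule on 2]
5. ◇¬a, w0   [∧-rule on 2]
6. a, w0   [□-rule on 4 via w0Rw0]
7. ¬b, w1   [¬□-rule on 3: fresh world w1, w0Rw1]
8. a, w1   [□-rule on 4 via w0Rw1]
9. ¬a, w2   [◇-rule on 5: fresh world w2, w0Rw2]
10. a, w2   [□-rule on 4 via w0Rw2]
Accessibility: w0Rw0, w0Rw1, w0Rw2, w1Rw0, w1Rw1, w2Rw0, w2Rw2
Branch closes: a and ¬a both at w2.
All branches of the negation close; one closing branch shown above.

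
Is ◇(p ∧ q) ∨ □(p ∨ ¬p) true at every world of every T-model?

Tableau for the negation ¬(◇(p ∧ q) ∨ □(p ∨ ¬p)):
1. ¬(◇(p ∧ q) ∨ □(p ∨ ¬p)), u
2. ¬◇(p ∧ q), u
3. ¬□(p ∨ ¬p), u
4. ¬(p ∧ q), u
5. ¬q, u
6. ¬(p ∨ ¬p), v
7. ¬p, v
8. p, v
Accessibility: uRu, uRv, vRv
Branch closes: p and ¬p both at v.
All branches of the negation close; one closing branch shown above.

Valid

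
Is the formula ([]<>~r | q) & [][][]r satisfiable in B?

Satisfiable

1. ([]<>~r | q) & [][][]r, w0
2. []<>~r | q, w0
3. [][][]r, w0
4. [][]r, w0
5. []r, w0
6. r, w0
7. q, w0
Accessibility: w0Rw0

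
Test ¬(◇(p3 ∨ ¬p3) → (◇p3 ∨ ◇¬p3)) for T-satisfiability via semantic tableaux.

Unsatisfiable

1. ¬(◇(p3 ∨ ¬p3) → (◇p3 ∨ ◇¬p3)), u
2. ◇(p3 ∨ ¬p3), u
3. ¬(◇p3 ∨ ◇¬p3), u
4. ¬◇p3, u
5. ¬◇¬p3, u
6. ¬p3, u
7. p3, u
Accessibility: uRu
Branch closes: p3 and ¬p3 both at u.
Every branch closes; the branch above is one of them.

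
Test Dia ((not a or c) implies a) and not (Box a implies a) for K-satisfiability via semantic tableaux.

1. Dia ((not a or c) implies a) and not (Box a implies a), 0
2. Dia ((not a or c) implies a), 0   [and-rule on 1]
3. not (Box a implies a), 0   [and-rule on 1]
4. Box a, 0   [neg-implies-rule on 3]
5. not a, 0   [neg-implies-rule on 3]
6. (not a or c) implies a, 1   [Dia-rule on 2: fresh world 1, 0R1]
7. a, 1   [Box-rule on 4 via 0R1]
Accessibility: 0R1

Satisfiable (open branch found)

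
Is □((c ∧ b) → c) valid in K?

Tableau for the negation ¬□((c ∧ b) → c):
1. ¬□((c ∧ b) → c), w0
2. ¬((c ∧ b) → c), w1
3. c ∧ b, w1
4. ¬c, w1
5. c, w1
6. b, w1
Accessibility: w0Rw1
Branch closes: c and ¬c both at w1.
All branches of the negation close; one closing branch shown above.

Valid in K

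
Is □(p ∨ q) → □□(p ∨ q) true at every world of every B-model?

Tableau for the negation ¬(□(p ∨ q) → □□(p ∨ q)):
1. ¬(□(p ∨ q) → □□(p ∨ q)), w0
2. □(p ∨ q), w0
3. ¬□□(p ∨ q), w0
4. p ∨ q, w0
5. q, w0
6. ¬□(p ∨ q), w1
7. p ∨ q, w1
8. q, w1
9. ¬(p ∨ q), w2
10. ¬p, w2
11. ¬q, w2
Accessibility: w0Rw0, w0Rw1, w1Rw0, w1Rw1, w1Rw2, w2Rw1, w2Rw2
The negation has an open branch (countermodel exists).

Not valid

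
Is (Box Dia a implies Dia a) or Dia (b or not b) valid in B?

Tableau for the negation not ((Box Dia a implies Dia a) or Dia (b or not b)):
1. not ((Box Dia a implies Dia a) or Dia (b or not b)), u
2. not (Box Dia a implies Dia a), u
3. not Dia (b or not b), u
4. Box Dia a, u
5. not Dia a, u
6. not (b or not b), u
7. not b, u
8. b, u
Accessibility: uRu
Branch closes: b and not b both at u.
All branches of the negation close; one closing branch shown above.

Valid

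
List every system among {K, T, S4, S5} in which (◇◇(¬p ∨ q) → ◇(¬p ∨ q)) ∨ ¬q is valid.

K-tableau for the negation ¬((◇◇(¬p ∨ q) → ◇(¬p ∨ q)) ∨ ¬q):
1. ¬((◇◇(¬p ∨ q) → ◇(¬p ∨ q)) ∨ ¬q), w0
2. ¬(◇◇(¬p ∨ q) → ◇(¬p ∨ q)), w0   [¬∨-rule on 1]
3. q, w0   [¬∨-rule on 1]
4. ◇◇(¬p ∨ q), w0   [¬→-rule on 2]
5. ¬◇(¬p ∨ q), w0   [¬→-rule on 2]
6. ◇(¬p ∨ q), w1   [◇-rule on 4: fresh world w1, w0Rw1]
7. ¬(¬p ∨ q), w1   [¬◇-rule on 5 via w0Rw1]
8. p, w1   [¬∨-rule on 7]
9. ¬q, w1   [¬∨-rule on 7]
10. ¬p ∨ q, w2   [◇-rule on 6: fresh world w2, w1Rw2]
11. q, w2   [∨-rule on 10 (branches; this branch)]
Accessibility: w0Rw1, w1Rw2
Complete open branch: countermodel on a K-frame, so not valid in K.
T-tableau for the negation ¬((◇◇(¬p ∨ q) → ◇(¬p ∨ q)) ∨ ¬q):
1. ¬((◇◇(¬p ∨ q) → ◇(¬p ∨ q)) ∨ ¬q), w0
2. ¬(◇◇(¬p ∨ q) → ◇(¬p ∨ q)), w0   [¬∨-rule on 1]
3. q, w0   [¬∨-rule on 1]
4. ◇◇(¬p ∨ q), w0   [¬→-rule on 2]
5. ¬◇(¬p ∨ q), w0   [¬→-rule on 2]
6. ¬(¬p ∨ q), w0   [¬◇-rule on 5 via w0Rw0]
7. p, w0   [¬∨-rule on 6]
8. ¬q, w0   [¬∨-rule on 6]
Accessibility: w0Rw0
Branch closes: q and ¬q both at w0.
Every branch closes (one shown): valid in T, hence also in S4, S5 (every theorem of T is a theorem of S4 and S5).

T, S4, S5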